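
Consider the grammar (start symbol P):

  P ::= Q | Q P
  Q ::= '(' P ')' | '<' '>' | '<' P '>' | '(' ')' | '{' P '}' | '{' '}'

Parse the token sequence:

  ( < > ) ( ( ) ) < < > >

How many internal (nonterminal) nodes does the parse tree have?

[P [Q ( [P [Q < >]] )] [P [Q ( [P [Q ( )]] )] [P [Q < [P [Q < >]] >]]]]

12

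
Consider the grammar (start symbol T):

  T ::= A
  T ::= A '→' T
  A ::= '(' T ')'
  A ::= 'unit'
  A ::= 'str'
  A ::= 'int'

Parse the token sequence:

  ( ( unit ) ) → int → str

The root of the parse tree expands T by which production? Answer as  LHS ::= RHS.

[T [A ( [T [A ( [T [A unit]] )]] )] → [T [A int] → [T [A str]]]]

T ::= A '→' T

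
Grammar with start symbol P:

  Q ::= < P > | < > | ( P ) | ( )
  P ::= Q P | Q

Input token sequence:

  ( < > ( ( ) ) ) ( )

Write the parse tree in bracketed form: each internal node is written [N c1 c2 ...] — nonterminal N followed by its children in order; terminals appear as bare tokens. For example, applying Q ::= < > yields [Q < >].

[P [Q ( [P [Q < >] [P [Q ( [P [Q ( )]] )]]] )] [P [Q ( )]]]

P
Q P
( P ) P
( Q P ) P
( < > P ) P
( < > Q ) P
( < > ( P ) ) P
( < > ( Q ) ) P
( < > ( ( ) ) ) P
( < > ( ( ) ) ) Q
( < > ( ( ) ) ) ( )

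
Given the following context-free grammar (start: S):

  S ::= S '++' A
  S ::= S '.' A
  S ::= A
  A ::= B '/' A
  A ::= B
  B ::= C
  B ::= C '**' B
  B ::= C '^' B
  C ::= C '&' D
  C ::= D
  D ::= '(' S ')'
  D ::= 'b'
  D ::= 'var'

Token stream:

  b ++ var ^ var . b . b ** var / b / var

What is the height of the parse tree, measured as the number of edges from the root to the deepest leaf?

[S [S [S [S [A [B [C [D b]]]]] ++ [A [B [C [D var]] ^ [B [C [D var]]]]]] . [A [B [C [D b]]]]] . [A [B [C [D b]] ** [B [C [D var]]]] / [A [B [C [D b]]] / [A [B [C [D var]]]]]]]

8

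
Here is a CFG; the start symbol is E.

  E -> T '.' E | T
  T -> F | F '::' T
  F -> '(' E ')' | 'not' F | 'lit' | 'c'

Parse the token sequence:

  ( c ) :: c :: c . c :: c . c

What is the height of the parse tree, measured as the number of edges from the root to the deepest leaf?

6

[E [T [F ( [E [T [F c]]] )] :: [T [F c] :: [T [F c]]]] . [E [T [F c] :: [T [F c]]] . [E [T [F c]]]]]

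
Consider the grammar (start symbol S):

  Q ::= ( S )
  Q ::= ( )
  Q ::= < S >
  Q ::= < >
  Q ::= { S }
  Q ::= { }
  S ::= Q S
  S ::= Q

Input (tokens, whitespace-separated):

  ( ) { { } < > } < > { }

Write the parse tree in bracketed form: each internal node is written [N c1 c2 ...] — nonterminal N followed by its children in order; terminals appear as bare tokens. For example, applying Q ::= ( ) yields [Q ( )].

[S [Q ( )] [S [Q { [S [Q { }] [S [Q < >]]] }] [S [Q < >] [S [Q { }]]]]]

S
Q S
( ) S
( ) Q S
( ) { S } S
( ) { Q S } S
( ) { { } S } S
( ) { { } Q } S
( ) { { } < > } S
( ) { { } < > } Q S
( ) { { } < > } < > S
( ) { { } < > } < > Q
( ) { { } < > } < > { }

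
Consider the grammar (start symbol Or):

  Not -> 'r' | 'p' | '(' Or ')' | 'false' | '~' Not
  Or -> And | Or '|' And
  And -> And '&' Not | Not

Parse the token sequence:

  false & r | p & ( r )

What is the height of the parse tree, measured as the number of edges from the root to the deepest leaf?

[Or [Or [And [And [Not false]] & [Not r]]] | [And [And [Not p]] & [Not ( [Or [And [Not r]]] )]]]

6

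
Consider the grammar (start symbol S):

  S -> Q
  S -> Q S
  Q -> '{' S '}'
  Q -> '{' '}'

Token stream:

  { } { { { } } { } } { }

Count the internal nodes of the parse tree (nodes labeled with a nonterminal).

[S [Q { }] [S [Q { [S [Q { [S [Q { }]] }] [S [Q { }]]] }] [S [Q { }]]]]

12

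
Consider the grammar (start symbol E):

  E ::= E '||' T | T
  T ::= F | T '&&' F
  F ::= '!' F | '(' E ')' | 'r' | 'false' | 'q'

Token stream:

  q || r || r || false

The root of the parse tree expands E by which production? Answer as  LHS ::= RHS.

E ::= E '||' T

[E [E [E [E [T [F q]]] || [T [F r]]] || [T [F r]]] || [T [F false]]]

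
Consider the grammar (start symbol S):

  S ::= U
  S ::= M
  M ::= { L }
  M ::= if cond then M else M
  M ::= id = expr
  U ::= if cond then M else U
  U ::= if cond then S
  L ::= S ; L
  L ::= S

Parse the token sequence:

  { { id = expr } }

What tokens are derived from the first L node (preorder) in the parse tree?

{ id = expr }

[S [M { [L [S [M { [L [S [M id = expr]]] }]]] }]]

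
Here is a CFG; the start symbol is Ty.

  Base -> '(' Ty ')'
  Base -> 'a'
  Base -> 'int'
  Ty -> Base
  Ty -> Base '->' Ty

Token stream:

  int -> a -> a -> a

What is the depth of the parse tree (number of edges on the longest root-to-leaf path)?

5

[Ty [Base int] -> [Ty [Base a] -> [Ty [Base a] -> [Ty [Base a]]]]]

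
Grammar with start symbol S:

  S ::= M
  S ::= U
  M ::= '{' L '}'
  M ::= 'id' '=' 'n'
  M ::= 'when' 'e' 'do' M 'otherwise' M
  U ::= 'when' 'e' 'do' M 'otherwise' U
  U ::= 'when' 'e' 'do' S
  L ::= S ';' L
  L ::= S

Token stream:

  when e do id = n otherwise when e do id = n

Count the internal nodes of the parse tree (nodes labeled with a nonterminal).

6

[S [U when e do [M id = n] otherwise [U when e do [S [M id = n]]]]]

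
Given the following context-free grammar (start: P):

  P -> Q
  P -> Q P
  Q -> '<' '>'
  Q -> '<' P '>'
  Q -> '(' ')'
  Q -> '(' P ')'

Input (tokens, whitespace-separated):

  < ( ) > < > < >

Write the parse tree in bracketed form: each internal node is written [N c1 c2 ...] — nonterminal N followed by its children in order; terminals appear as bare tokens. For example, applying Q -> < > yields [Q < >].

P
Q P
< P > P
< Q > P
< ( ) > P
< ( ) > Q P
< ( ) > < > P
< ( ) > < > Q
< ( ) > < > < >

[P [Q < [P [Q ( )]] >] [P [Q < >] [P [Q < >]]]]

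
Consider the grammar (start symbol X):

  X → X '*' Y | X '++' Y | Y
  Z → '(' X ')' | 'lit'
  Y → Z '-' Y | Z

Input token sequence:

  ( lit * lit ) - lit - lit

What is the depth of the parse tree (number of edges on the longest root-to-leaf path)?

[X [Y [Z ( [X [X [Y [Z lit]]] * [Y [Z lit]]] )] - [Y [Z lit] - [Y [Z lit]]]]]

7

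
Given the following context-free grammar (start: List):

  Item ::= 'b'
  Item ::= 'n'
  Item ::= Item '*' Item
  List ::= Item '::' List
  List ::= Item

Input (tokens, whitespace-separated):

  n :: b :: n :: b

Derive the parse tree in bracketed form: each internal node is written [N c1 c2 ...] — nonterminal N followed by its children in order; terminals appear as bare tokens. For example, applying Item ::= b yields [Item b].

[List [Item n] :: [List [Item b] :: [List [Item n] :: [List [Item b]]]]]

List
Item :: List
n :: List
n :: Item :: List
n :: b :: List
n :: b :: Item :: List
n :: b :: n :: List
n :: b :: n :: Item
n :: b :: n :: b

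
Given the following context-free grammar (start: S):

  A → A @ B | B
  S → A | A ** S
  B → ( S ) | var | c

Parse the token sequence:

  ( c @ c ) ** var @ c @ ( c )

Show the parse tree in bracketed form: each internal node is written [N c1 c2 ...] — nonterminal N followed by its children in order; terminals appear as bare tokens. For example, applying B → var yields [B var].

S
A ** S
B ** S
( S ) ** S
( A ) ** S
( A @ B ) ** S
( B @ B ) ** S
( c @ B ) ** S
( c @ c ) ** S
( c @ c ) ** A
( c @ c ) ** A @ B
( c @ c ) ** A @ B @ B
( c @ c ) ** B @ B @ B
( c @ c ) ** var @ B @ B
( c @ c ) ** var @ c @ B
( c @ c ) ** var @ c @ ( S )
( c @ c ) ** var @ c @ ( A )
( c @ c ) ** var @ c @ ( B )
( c @ c ) ** var @ c @ ( c )

[S [A [B ( [S [A [A [B c]] @ [B c]]] )]] ** [S [A [A [A [B var]] @ [B c]] @ [B ( [S [A [B c]]] )]]]]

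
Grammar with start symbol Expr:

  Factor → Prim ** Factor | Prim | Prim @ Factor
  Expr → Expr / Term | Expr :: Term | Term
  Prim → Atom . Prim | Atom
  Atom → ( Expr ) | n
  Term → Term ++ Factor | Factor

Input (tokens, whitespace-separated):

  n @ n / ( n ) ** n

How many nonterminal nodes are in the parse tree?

21

[Expr [Expr [Term [Factor [Prim [Atom n]] @ [Factor [Prim [Atom n]]]]]] / [Term [Factor [Prim [Atom ( [Expr [Term [Factor [Prim [Atom n]]]]] )]] ** [Factor [Prim [Atom n]]]]]]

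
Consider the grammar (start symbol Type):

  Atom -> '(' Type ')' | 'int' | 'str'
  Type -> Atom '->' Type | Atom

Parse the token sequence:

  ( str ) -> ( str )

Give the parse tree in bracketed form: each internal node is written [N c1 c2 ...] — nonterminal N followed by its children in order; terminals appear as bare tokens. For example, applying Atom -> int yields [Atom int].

[Type [Atom ( [Type [Atom str]] )] -> [Type [Atom ( [Type [Atom str]] )]]]

Type
Atom -> Type
( Type ) -> Type
( Atom ) -> Type
( str ) -> Type
( str ) -> Atom
( str ) -> ( Type )
( str ) -> ( Atom )
( str ) -> ( str )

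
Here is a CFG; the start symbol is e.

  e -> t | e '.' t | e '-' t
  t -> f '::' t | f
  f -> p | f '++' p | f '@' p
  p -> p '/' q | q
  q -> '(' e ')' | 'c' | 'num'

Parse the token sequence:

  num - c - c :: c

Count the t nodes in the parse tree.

[e [e [e [t [f [p [q num]]]]] - [t [f [p [q c]]]]] - [t [f [p [q c]]] :: [t [f [p [q c]]]]]]

4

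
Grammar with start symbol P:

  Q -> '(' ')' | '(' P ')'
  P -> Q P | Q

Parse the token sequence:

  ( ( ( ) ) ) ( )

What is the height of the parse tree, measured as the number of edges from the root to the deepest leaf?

[P [Q ( [P [Q ( [P [Q ( )]] )]] )] [P [Q ( )]]]

6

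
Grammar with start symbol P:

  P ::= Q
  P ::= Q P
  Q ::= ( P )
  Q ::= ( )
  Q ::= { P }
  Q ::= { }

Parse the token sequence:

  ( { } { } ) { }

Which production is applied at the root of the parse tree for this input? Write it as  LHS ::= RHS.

P ::= Q P

[P [Q ( [P [Q { }] [P [Q { }]]] )] [P [Q { }]]]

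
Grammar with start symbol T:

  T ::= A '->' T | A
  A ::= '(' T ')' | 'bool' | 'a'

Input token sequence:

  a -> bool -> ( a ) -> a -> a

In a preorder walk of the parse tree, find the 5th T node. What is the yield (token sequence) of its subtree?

a -> a

[T [A a] -> [T [A bool] -> [T [A ( [T [A a]] )] -> [T [A a] -> [T [A a]]]]]]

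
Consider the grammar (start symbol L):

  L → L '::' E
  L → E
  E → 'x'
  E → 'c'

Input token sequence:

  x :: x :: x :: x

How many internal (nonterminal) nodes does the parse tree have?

[L [L [L [L [E x]] :: [E x]] :: [E x]] :: [E x]]

8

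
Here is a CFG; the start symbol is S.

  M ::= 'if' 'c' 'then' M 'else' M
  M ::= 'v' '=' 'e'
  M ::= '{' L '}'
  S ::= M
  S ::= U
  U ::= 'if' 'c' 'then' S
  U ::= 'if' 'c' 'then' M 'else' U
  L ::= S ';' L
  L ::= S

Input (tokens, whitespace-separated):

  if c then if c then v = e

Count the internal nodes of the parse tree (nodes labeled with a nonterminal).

6

[S [U if c then [S [U if c then [S [M v = e]]]]]]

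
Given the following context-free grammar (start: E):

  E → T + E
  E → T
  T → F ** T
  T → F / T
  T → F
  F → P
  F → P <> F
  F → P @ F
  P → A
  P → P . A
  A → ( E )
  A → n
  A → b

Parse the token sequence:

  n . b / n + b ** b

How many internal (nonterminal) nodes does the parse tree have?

20

[E [T [F [P [P [A n]] . [A b]]] / [T [F [P [A n]]]]] + [E [T [F [P [A b]]] ** [T [F [P [A b]]]]]]]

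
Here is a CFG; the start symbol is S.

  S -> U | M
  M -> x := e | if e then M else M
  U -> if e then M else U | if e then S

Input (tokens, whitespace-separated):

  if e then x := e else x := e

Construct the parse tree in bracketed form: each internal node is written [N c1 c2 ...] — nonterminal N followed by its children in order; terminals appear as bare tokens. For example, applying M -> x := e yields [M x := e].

[S [M if e then [M x := e] else [M x := e]]]

S
M
if e then M else M
if e then x := e else M
if e then x := e else x := e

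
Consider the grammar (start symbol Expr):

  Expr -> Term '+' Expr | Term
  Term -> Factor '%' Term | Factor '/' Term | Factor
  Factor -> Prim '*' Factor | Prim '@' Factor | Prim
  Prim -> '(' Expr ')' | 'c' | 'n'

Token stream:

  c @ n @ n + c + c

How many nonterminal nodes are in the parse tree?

[Expr [Term [Factor [Prim c] @ [Factor [Prim n] @ [Factor [Prim n]]]]] + [Expr [Term [Factor [Prim c]]] + [Expr [Term [Factor [Prim c]]]]]]

16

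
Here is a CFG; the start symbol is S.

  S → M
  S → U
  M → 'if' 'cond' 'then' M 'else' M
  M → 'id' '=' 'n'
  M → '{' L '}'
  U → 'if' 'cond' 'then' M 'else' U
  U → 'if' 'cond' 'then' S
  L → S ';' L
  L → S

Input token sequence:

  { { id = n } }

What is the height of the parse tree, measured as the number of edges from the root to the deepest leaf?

[S [M { [L [S [M { [L [S [M id = n]]] }]]] }]]

8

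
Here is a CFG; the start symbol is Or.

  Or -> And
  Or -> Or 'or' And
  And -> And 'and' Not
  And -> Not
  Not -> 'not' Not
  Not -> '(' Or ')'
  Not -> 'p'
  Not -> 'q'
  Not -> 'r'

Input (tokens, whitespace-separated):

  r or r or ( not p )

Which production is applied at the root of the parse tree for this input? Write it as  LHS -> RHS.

[Or [Or [Or [And [Not r]]] or [And [Not r]]] or [And [Not ( [Or [And [Not not [Not p]]]] )]]]

Or -> Or 'or' And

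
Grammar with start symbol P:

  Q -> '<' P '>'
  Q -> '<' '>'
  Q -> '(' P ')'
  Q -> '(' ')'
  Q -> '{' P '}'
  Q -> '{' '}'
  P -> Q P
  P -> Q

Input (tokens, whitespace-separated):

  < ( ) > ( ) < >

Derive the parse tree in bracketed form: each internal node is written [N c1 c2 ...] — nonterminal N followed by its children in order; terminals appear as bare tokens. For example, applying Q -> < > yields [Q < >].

P
Q P
< P > P
< Q > P
< ( ) > P
< ( ) > Q P
< ( ) > ( ) P
< ( ) > ( ) Q
< ( ) > ( ) < >

[P [Q < [P [Q ( )]] >] [P [Q ( )] [P [Q < >]]]]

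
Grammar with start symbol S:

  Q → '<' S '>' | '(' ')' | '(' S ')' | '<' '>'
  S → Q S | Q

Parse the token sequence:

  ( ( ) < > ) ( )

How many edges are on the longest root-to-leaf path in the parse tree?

5

[S [Q ( [S [Q ( )] [S [Q < >]]] )] [S [Q ( )]]]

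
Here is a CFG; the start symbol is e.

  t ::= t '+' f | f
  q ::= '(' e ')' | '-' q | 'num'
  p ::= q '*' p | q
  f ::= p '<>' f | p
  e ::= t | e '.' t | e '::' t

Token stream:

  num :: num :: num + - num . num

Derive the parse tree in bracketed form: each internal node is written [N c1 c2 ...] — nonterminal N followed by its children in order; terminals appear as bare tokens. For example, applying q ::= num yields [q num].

[e [e [e [e [t [f [p [q num]]]]] :: [t [f [p [q num]]]]] :: [t [t [f [p [q num]]]] + [f [p [q - [q num]]]]]] . [t [f [p [q num]]]]]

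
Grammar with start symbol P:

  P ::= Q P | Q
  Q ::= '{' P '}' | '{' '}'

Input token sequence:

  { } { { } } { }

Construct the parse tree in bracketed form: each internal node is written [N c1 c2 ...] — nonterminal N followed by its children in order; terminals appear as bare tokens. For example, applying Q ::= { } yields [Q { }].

[P [Q { }] [P [Q { [P [Q { }]] }] [P [Q { }]]]]

P
Q P
{ } P
{ } Q P
{ } { P } P
{ } { Q } P
{ } { { } } P
{ } { { } } Q
{ } { { } } { }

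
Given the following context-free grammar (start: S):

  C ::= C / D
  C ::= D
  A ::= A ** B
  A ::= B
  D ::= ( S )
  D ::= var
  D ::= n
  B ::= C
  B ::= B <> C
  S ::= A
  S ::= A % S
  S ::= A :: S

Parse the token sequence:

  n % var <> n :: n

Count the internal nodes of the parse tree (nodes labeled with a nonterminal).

18

[S [A [B [C [D n]]]] % [S [A [B [B [C [D var]]] <> [C [D n]]]] :: [S [A [B [C [D n]]]]]]]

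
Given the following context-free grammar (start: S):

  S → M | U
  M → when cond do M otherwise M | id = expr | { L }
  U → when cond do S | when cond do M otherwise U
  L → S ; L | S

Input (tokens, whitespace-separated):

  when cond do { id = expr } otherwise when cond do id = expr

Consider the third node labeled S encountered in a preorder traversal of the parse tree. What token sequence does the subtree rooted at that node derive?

[S [U when cond do [M { [L [S [M id = expr]]] }] otherwise [U when cond do [S [M id = expr]]]]]

id = expr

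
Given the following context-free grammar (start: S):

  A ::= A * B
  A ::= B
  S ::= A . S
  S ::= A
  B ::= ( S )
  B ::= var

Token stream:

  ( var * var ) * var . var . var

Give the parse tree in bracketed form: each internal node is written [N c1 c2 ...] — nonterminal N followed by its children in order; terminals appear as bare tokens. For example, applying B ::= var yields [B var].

[S [A [A [B ( [S [A [A [B var]] * [B var]]] )]] * [B var]] . [S [A [B var]] . [S [A [B var]]]]]

S
A . S
A * B . S
B * B . S
( S ) * B . S
( A ) * B . S
( A * B ) * B . S
( B * B ) * B . S
( var * B ) * B . S
( var * var ) * B . S
( var * var ) * var . S
( var * var ) * var . A . S
( var * var ) * var . B . S
( var * var ) * var . var . S
( var * var ) * var . var . A
( var * var ) * var . var . B
( var * var ) * var . var . var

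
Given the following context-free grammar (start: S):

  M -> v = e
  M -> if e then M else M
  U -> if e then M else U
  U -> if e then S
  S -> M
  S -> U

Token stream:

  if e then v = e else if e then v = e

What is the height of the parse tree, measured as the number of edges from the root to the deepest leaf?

5

[S [U if e then [M v = e] else [U if e then [S [M v = e]]]]]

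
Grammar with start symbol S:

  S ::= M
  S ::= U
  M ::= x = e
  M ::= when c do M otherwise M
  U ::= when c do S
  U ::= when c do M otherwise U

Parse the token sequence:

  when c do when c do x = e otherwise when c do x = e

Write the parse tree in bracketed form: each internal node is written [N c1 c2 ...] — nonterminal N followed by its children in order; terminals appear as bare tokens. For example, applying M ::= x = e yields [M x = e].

[S [U when c do [S [U when c do [M x = e] otherwise [U when c do [S [M x = e]]]]]]]

S
U
when c do S
when c do U
when c do when c do M otherwise U
when c do when c do x = e otherwise U
when c do when c do x = e otherwise when c do S
when c do when c do x = e otherwise when c do M
when c do when c do x = e otherwise when c do x = e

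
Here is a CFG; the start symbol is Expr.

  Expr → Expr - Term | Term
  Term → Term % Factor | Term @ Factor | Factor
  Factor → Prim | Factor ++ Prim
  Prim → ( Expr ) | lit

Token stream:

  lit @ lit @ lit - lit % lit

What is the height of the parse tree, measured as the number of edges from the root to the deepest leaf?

[Expr [Expr [Term [Term [Term [Factor [Prim lit]]] @ [Factor [Prim lit]]] @ [Factor [Prim lit]]]] - [Term [Term [Factor [Prim lit]]] % [Factor [Prim lit]]]]

7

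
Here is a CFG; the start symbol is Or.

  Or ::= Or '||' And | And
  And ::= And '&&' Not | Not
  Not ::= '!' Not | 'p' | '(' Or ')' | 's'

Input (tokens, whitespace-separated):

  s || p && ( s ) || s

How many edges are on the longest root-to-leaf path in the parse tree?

[Or [Or [Or [And [Not s]]] || [And [And [Not p]] && [Not ( [Or [And [Not s]]] )]]] || [And [Not s]]]

7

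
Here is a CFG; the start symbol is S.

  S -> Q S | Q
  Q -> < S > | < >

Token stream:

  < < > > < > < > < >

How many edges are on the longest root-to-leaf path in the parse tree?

[S [Q < [S [Q < >]] >] [S [Q < >] [S [Q < >] [S [Q < >]]]]]

5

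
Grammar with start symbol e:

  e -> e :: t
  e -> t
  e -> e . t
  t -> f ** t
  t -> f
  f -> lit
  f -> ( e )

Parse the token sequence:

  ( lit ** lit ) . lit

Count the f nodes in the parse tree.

[e [e [t [f ( [e [t [f lit] ** [t [f lit]]]] )]]] . [t [f lit]]]

4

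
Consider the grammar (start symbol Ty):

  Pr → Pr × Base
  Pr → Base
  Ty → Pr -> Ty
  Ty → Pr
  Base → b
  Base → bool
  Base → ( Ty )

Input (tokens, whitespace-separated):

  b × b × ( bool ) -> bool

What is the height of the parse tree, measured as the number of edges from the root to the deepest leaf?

[Ty [Pr [Pr [Pr [Base b]] × [Base b]] × [Base ( [Ty [Pr [Base bool]]] )]] -> [Ty [Pr [Base bool]]]]

6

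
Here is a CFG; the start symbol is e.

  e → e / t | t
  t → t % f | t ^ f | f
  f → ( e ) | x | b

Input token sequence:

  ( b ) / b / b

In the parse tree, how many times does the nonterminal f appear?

[e [e [e [t [f ( [e [t [f b]]] )]]] / [t [f b]]] / [t [f b]]]

4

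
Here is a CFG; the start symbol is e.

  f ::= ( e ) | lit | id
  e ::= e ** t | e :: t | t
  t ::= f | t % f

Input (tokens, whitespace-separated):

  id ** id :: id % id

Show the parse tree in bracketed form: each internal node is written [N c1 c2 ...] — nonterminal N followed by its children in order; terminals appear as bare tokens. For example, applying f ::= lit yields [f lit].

e
e :: t
e ** t :: t
t ** t :: t
f ** t :: t
id ** t :: t
id ** f :: t
id ** id :: t
id ** id :: t % f
id ** id :: f % f
id ** id :: id % f
id ** id :: id % id

[e [e [e [t [f id]]] ** [t [f id]]] :: [t [t [f id]] % [f id]]]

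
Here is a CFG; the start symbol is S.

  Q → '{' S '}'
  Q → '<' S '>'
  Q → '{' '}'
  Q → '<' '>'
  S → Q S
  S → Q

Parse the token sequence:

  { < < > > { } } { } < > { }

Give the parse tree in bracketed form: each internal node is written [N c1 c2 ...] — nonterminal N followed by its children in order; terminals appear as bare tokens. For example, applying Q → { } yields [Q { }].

[S [Q { [S [Q < [S [Q < >]] >] [S [Q { }]]] }] [S [Q { }] [S [Q < >] [S [Q { }]]]]]

S
Q S
{ S } S
{ Q S } S
{ < S > S } S
{ < Q > S } S
{ < < > > S } S
{ < < > > Q } S
{ < < > > { } } S
{ < < > > { } } Q S
{ < < > > { } } { } S
{ < < > > { } } { } Q S
{ < < > > { } } { } < > S
{ < < > > { } } { } < > Q
{ < < > > { } } { } < > { }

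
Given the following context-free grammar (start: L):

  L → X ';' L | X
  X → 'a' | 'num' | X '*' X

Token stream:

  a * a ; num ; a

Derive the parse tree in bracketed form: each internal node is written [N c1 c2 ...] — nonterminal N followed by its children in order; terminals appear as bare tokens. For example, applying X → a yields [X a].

[L [X [X a] * [X a]] ; [L [X num] ; [L [X a]]]]

L
X ; L
X * X ; L
a * X ; L
a * a ; L
a * a ; X ; L
a * a ; num ; L
a * a ; num ; X
a * a ; num ; a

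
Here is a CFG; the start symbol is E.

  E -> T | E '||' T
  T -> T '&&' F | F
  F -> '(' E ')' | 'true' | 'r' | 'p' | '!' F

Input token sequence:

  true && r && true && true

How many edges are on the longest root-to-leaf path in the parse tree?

[E [T [T [T [T [F true]] && [F r]] && [F true]] && [F true]]]

6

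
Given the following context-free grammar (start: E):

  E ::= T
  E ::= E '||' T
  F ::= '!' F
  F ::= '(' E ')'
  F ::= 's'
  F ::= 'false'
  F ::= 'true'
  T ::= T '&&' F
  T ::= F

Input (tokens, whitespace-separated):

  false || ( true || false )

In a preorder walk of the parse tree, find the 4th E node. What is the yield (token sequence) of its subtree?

[E [E [T [F false]]] || [T [F ( [E [E [T [F true]]] || [T [F false]]] )]]]

true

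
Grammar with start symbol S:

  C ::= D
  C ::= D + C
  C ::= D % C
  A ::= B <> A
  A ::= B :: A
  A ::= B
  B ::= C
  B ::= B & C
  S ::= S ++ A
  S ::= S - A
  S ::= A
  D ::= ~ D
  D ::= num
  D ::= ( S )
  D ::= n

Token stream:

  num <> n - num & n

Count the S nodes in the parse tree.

2

[S [S [A [B [C [D num]]] <> [A [B [C [D n]]]]]] - [A [B [B [C [D num]]] & [C [D n]]]]]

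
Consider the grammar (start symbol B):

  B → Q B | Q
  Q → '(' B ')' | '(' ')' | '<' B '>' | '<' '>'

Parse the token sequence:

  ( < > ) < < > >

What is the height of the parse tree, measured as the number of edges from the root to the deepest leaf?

5

[B [Q ( [B [Q < >]] )] [B [Q < [B [Q < >]] >]]]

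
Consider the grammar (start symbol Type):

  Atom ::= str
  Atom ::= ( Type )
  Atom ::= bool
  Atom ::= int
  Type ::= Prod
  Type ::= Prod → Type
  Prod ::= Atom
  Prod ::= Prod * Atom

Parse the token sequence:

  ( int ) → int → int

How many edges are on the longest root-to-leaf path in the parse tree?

[Type [Prod [Atom ( [Type [Prod [Atom int]]] )]] → [Type [Prod [Atom int]] → [Type [Prod [Atom int]]]]]

6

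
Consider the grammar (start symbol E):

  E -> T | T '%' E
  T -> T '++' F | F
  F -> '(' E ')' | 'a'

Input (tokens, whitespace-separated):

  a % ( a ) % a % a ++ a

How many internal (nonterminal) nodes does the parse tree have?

[E [T [F a]] % [E [T [F ( [E [T [F a]]] )]] % [E [T [F a]] % [E [T [T [F a]] ++ [F a]]]]]]

17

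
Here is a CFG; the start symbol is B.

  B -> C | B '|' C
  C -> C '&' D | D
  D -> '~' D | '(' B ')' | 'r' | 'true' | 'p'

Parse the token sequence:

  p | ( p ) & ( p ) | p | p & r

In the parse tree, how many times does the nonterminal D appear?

8

[B [B [B [B [C [D p]]] | [C [C [D ( [B [C [D p]]] )]] & [D ( [B [C [D p]]] )]]] | [C [D p]]] | [C [C [D p]] & [D r]]]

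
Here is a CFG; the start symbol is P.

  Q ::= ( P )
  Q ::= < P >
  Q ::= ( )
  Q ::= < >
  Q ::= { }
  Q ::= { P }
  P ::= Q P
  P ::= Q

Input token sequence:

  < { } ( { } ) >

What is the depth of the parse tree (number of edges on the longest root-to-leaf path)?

7

[P [Q < [P [Q { }] [P [Q ( [P [Q { }]] )]]] >]]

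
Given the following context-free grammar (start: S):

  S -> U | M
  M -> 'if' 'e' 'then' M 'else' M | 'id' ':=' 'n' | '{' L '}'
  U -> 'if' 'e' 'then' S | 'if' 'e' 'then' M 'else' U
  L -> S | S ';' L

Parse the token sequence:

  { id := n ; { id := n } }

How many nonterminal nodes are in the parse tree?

[S [M { [L [S [M id := n]] ; [L [S [M { [L [S [M id := n]]] }]]]] }]]

11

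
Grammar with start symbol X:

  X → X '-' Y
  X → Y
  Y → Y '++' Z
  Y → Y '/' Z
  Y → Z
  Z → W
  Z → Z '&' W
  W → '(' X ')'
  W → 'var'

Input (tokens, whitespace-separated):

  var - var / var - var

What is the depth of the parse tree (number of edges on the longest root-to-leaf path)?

6

[X [X [X [Y [Z [W var]]]] - [Y [Y [Z [W var]]] / [Z [W var]]]] - [Y [Z [W var]]]]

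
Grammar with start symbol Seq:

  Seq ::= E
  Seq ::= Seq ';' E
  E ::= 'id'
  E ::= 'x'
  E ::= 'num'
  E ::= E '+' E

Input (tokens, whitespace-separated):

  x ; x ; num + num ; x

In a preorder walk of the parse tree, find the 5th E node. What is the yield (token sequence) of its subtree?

num

[Seq [Seq [Seq [Seq [E x]] ; [E x]] ; [E [E num] + [E num]]] ; [E x]]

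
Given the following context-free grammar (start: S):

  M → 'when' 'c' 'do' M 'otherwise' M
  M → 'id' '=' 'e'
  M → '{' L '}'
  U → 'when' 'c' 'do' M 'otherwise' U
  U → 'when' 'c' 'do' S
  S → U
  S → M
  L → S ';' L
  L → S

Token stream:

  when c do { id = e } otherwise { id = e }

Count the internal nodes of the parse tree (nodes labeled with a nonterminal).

[S [M when c do [M { [L [S [M id = e]]] }] otherwise [M { [L [S [M id = e]]] }]]]

10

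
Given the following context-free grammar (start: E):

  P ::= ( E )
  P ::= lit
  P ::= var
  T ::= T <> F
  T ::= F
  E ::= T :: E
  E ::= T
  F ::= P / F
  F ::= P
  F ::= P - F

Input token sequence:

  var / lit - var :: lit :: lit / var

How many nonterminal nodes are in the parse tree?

18

[E [T [F [P var] / [F [P lit] - [F [P var]]]]] :: [E [T [F [P lit]]] :: [E [T [F [P lit] / [F [P var]]]]]]]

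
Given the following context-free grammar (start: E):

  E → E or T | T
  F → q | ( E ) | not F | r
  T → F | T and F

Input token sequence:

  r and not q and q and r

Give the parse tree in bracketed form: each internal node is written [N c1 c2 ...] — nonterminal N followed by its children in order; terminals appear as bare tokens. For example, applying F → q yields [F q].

[E [T [T [T [T [F r]] and [F not [F q]]] and [F q]] and [F r]]]

E
T
T and F
T and F and F
T and F and F and F
F and F and F and F
r and F and F and F
r and not F and F and F
r and not q and F and F
r and not q and q and F
r and not q and q and r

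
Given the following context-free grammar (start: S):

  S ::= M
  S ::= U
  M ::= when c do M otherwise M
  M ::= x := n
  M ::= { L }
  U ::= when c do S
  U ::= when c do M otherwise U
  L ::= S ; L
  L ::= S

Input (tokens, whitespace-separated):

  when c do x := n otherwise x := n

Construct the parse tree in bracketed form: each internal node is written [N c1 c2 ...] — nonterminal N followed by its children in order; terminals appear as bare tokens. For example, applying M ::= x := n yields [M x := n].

[S [M when c do [M x := n] otherwise [M x := n]]]

S
M
when c do M otherwise M
when c do x := n otherwise M
when c do x := n otherwise x := n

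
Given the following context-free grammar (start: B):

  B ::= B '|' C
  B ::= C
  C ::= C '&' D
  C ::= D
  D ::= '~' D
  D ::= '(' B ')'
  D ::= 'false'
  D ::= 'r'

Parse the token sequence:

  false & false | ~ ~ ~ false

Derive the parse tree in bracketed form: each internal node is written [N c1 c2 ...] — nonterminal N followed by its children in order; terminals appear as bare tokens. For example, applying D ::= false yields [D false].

B
B | C
C | C
C & D | C
D & D | C
false & D | C
false & false | C
false & false | D
false & false | ~ D
false & false | ~ ~ D
false & false | ~ ~ ~ D
false & false | ~ ~ ~ false

[B [B [C [C [D false]] & [D false]]] | [C [D ~ [D ~ [D ~ [D false]]]]]]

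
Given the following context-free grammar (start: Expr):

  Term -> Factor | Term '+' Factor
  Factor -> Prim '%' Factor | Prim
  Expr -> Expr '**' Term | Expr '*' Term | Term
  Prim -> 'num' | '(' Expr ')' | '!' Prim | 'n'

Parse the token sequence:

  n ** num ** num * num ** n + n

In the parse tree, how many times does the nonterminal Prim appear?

[Expr [Expr [Expr [Expr [Expr [Term [Factor [Prim n]]]] ** [Term [Factor [Prim num]]]] ** [Term [Factor [Prim num]]]] * [Term [Factor [Prim num]]]] ** [Term [Term [Factor [Prim n]]] + [Factor [Prim n]]]]

6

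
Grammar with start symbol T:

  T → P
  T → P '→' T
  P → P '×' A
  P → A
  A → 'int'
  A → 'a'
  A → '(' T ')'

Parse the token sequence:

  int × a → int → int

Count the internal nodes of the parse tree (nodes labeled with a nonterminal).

[T [P [P [A int]] × [A a]] → [T [P [A int]] → [T [P [A int]]]]]

11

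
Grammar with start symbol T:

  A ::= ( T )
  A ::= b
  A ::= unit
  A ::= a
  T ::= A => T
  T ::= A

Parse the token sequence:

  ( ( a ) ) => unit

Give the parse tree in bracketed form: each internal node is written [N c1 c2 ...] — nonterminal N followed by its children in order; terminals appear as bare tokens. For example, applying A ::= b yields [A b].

[T [A ( [T [A ( [T [A a]] )]] )] => [T [A unit]]]

T
A => T
( T ) => T
( A ) => T
( ( T ) ) => T
( ( A ) ) => T
( ( a ) ) => T
( ( a ) ) => A
( ( a ) ) => unit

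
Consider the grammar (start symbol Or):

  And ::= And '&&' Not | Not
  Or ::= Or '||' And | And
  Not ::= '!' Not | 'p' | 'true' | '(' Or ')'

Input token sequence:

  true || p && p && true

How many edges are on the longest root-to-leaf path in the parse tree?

[Or [Or [And [Not true]]] || [And [And [And [Not p]] && [Not p]] && [Not true]]]

5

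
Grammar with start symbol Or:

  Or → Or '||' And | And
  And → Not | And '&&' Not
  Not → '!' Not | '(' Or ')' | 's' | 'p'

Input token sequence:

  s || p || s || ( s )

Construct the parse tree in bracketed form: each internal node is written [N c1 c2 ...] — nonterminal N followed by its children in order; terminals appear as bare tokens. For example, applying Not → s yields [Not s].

Or
Or || And
Or || And || And
Or || And || And || And
And || And || And || And
Not || And || And || And
s || And || And || And
s || Not || And || And
s || p || And || And
s || p || Not || And
s || p || s || And
s || p || s || Not
s || p || s || ( Or )
s || p || s || ( And )
s || p || s || ( Not )
s || p || s || ( s )

[Or [Or [Or [Or [And [Not s]]] || [And [Not p]]] || [And [Not s]]] || [And [Not ( [Or [And [Not s]]] )]]]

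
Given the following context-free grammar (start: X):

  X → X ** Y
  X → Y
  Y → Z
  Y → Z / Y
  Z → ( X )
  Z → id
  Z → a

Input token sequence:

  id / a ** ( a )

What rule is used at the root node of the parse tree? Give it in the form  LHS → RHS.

[X [X [Y [Z id] / [Y [Z a]]]] ** [Y [Z ( [X [Y [Z a]]] )]]]

X → X ** Y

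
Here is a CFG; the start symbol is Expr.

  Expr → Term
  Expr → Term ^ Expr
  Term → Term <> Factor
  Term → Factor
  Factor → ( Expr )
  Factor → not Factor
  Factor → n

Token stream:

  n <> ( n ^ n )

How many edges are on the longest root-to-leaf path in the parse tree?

[Expr [Term [Term [Factor n]] <> [Factor ( [Expr [Term [Factor n]] ^ [Expr [Term [Factor n]]]] )]]]

7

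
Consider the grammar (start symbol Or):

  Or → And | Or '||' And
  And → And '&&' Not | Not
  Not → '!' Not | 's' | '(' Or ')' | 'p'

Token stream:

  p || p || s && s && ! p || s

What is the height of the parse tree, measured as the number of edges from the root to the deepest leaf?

[Or [Or [Or [Or [And [Not p]]] || [And [Not p]]] || [And [And [And [Not s]] && [Not s]] && [Not ! [Not p]]]] || [And [Not s]]]

6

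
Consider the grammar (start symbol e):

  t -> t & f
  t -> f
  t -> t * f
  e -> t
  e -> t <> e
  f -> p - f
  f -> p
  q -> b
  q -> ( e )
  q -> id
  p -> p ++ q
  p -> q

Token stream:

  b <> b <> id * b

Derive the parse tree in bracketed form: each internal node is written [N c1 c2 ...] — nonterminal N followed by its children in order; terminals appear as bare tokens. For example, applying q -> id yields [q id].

e
t <> e
f <> e
p <> e
q <> e
b <> e
b <> t <> e
b <> f <> e
b <> p <> e
b <> q <> e
b <> b <> e
b <> b <> t
b <> b <> t * f
b <> b <> f * f
b <> b <> p * f
b <> b <> q * f
b <> b <> id * f
b <> b <> id * p
b <> b <> id * q
b <> b <> id * b

[e [t [f [p [q b]]]] <> [e [t [f [p [q b]]]] <> [e [t [t [f [p [q id]]]] * [f [p [q b]]]]]]]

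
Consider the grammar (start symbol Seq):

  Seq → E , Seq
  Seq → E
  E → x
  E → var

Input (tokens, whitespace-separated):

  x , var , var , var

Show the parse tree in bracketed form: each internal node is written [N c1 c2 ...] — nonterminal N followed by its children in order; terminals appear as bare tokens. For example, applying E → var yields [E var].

[Seq [E x] , [Seq [E var] , [Seq [E var] , [Seq [E var]]]]]

Seq
E , Seq
x , Seq
x , E , Seq
x , var , Seq
x , var , E , Seq
x , var , var , Seq
x , var , var , E
x , var , var , var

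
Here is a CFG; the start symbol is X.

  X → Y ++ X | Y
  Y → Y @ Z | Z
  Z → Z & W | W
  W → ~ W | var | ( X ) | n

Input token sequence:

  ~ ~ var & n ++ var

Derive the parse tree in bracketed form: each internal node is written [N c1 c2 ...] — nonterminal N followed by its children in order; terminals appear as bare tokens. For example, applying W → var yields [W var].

[X [Y [Z [Z [W ~ [W ~ [W var]]]] & [W n]]] ++ [X [Y [Z [W var]]]]]

X
Y ++ X
Z ++ X
Z & W ++ X
W & W ++ X
~ W & W ++ X
~ ~ W & W ++ X
~ ~ var & W ++ X
~ ~ var & n ++ X
~ ~ var & n ++ Y
~ ~ var & n ++ Z
~ ~ var & n ++ W
~ ~ var & n ++ var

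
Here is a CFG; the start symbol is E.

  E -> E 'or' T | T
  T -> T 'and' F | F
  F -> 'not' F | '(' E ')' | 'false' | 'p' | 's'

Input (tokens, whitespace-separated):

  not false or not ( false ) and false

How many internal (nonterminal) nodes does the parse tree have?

[E [E [T [F not [F false]]]] or [T [T [F not [F ( [E [T [F false]]] )]]] and [F false]]]

13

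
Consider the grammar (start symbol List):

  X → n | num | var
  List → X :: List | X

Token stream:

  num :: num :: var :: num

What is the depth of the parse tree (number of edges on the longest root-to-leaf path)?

[List [X num] :: [List [X num] :: [List [X var] :: [List [X num]]]]]

5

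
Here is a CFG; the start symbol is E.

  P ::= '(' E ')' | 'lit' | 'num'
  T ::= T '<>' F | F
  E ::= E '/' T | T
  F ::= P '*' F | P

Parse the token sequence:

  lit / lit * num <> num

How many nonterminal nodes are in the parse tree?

[E [E [T [F [P lit]]]] / [T [T [F [P lit] * [F [P num]]]] <> [F [P num]]]]

13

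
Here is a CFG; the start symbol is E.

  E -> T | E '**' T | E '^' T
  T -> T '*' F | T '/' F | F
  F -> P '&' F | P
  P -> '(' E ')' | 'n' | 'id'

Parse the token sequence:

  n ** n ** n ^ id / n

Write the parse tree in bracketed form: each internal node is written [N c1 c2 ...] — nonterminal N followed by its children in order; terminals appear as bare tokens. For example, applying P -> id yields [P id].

[E [E [E [E [T [F [P n]]]] ** [T [F [P n]]]] ** [T [F [P n]]]] ^ [T [T [F [P id]]] / [F [P n]]]]

E
E ^ T
E ** T ^ T
E ** T ** T ^ T
T ** T ** T ^ T
F ** T ** T ^ T
P ** T ** T ^ T
n ** T ** T ^ T
n ** F ** T ^ T
n ** P ** T ^ T
n ** n ** T ^ T
n ** n ** F ^ T
n ** n ** P ^ T
n ** n ** n ^ T
n ** n ** n ^ T / F
n ** n ** n ^ F / F
n ** n ** n ^ P / F
n ** n ** n ^ id / F
n ** n ** n ^ id / P
n ** n ** n ^ id / n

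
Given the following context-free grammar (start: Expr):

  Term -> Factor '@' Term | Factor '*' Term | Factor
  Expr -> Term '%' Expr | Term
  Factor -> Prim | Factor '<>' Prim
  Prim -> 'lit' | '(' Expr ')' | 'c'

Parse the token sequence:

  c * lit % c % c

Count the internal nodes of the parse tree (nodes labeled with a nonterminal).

15

[Expr [Term [Factor [Prim c]] * [Term [Factor [Prim lit]]]] % [Expr [Term [Factor [Prim c]]] % [Expr [Term [Factor [Prim c]]]]]]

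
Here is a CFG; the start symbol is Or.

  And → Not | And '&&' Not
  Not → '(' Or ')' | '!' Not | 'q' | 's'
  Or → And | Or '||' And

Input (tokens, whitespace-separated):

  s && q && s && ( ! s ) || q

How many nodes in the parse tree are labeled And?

[Or [Or [And [And [And [And [Not s]] && [Not q]] && [Not s]] && [Not ( [Or [And [Not ! [Not s]]]] )]]] || [And [Not q]]]

6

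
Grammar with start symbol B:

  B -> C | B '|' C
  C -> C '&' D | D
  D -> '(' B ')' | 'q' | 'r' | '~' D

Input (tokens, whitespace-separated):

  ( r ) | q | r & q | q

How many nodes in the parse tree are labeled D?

[B [B [B [B [C [D ( [B [C [D r]]] )]]] | [C [D q]]] | [C [C [D r]] & [D q]]] | [C [D q]]]

6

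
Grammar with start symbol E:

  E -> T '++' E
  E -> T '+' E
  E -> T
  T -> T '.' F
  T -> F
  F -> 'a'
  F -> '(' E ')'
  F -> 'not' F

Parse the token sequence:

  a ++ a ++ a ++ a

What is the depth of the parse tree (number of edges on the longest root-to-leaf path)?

[E [T [F a]] ++ [E [T [F a]] ++ [E [T [F a]] ++ [E [T [F a]]]]]]

6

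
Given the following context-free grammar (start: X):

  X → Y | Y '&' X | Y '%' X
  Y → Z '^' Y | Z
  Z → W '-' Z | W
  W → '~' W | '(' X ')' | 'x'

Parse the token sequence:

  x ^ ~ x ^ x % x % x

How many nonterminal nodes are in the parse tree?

19

[X [Y [Z [W x]] ^ [Y [Z [W ~ [W x]]] ^ [Y [Z [W x]]]]] % [X [Y [Z [W x]]] % [X [Y [Z [W x]]]]]]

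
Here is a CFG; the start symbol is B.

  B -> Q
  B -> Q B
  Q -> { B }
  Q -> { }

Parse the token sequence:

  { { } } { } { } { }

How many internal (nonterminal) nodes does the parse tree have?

[B [Q { [B [Q { }]] }] [B [Q { }] [B [Q { }] [B [Q { }]]]]]

10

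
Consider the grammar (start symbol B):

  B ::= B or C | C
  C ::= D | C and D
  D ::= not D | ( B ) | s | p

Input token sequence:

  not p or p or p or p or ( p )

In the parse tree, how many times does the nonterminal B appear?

6

[B [B [B [B [B [C [D not [D p]]]] or [C [D p]]] or [C [D p]]] or [C [D p]]] or [C [D ( [B [C [D p]]] )]]]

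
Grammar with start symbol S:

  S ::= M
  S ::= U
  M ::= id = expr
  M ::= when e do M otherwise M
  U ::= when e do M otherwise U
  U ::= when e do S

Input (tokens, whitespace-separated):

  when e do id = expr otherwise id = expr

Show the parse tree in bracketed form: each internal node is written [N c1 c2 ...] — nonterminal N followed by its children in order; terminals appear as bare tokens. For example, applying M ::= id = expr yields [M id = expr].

S
M
when e do M otherwise M
when e do id = expr otherwise M
when e do id = expr otherwise id = expr

[S [M when e do [M id = expr] otherwise [M id = expr]]]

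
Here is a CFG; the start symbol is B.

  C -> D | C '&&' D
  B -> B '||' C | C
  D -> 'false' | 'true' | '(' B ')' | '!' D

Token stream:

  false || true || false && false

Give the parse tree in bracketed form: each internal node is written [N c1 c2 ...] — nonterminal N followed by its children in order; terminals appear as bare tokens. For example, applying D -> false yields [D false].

B
B || C
B || C || C
C || C || C
D || C || C
false || C || C
false || D || C
false || true || C
false || true || C && D
false || true || D && D
false || true || false && D
false || true || false && false

[B [B [B [C [D false]]] || [C [D true]]] || [C [C [D false]] && [D false]]]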